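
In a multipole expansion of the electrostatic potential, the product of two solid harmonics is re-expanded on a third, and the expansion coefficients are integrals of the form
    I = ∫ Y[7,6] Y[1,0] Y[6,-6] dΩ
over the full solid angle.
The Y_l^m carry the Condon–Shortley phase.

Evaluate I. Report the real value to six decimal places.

0.126157

Checks pass: Σm=0; 14 even; l₃=6∈[6,8].
(2·7+1)(2·1+1)(2·6+1) = 585
Δ: 2! 12! 0! / 15! → 1/1365
sum: t=1:−1/518400 = -1/518400
3j²(7 1 6; 0 0 0) = Δ·Π!·Σ² = 7/195  (sign -1)
sum: t=1:−1/479001600 = -1/479001600
3j²(7 1 6; 6 0 -6) = Δ·Π!·Σ² = 1/105  (sign -1)
combine: 4πI² = 585·7/195·1/105 = 1/5
take √, sign +1: I = 0.12615663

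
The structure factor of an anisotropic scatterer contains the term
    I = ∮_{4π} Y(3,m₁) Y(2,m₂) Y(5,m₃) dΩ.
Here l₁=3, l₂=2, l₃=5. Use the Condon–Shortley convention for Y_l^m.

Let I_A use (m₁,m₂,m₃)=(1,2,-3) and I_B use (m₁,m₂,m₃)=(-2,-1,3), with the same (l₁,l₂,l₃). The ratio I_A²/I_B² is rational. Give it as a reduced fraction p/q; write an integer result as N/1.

5/8

Same 3,2,5: normalisation and zero-m 3j drop out of the ratio.
A: Δ: 0! 6! 4! / 11! → 1/2310; sum: t=0:+1/1152 = 1/1152; 3j²(3 2 5; 1 2 -3) = Δ·Π!·Σ² = 1/33  (sign +1)
B: Δ: 0! 6! 4! / 11! → 1/2310; sum: t=0:+1/720 = 1/720; 3j²(3 2 5; -2 -1 3) = Δ·Π!·Σ² = 8/165  (sign +1)
I_A²/I_B² = (1/33)/(8/165) = 5/8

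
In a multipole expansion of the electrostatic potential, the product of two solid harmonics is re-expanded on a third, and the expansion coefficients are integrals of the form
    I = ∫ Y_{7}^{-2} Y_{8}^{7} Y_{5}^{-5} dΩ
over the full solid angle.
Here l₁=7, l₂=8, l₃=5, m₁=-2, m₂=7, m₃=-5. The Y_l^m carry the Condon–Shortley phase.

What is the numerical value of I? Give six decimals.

Rules hold: Σm=0, L=20 even, 1≤5≤15.
N = 15·17·11 = 2805
Δ = 10!·4!·6!/21! = 1/814773960
Racah Σ t=3..7: t=3:−1/87091200 t=4:+1/4976640 t=5:−1/2073600 t=6:+1/4976640 t=7:−1/87091200 = -1/9676800
⇒ 3j(7 8 5; 0 0 0)² = 360/46189, sgn +1
Racah Σ t=9..9: t=9:−1/6270566400 = -1/6270566400
⇒ 3j(7 8 5; -2 7 -5)² = 25/3876, sgn -1
4πI² = N·(3j₀)²·(3jₘ)² = 11250/79781
I = -1·√(0.141011/4π) = -0.10593064

-0.105931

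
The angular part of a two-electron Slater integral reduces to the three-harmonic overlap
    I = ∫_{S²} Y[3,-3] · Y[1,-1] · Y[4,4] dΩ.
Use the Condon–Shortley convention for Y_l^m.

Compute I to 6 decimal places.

0.325735

Rules hold: Σm=0, L=8 even, 2≤4≤4.
N = 7·3·9 = 189
Δ = 0!·6!·2!/9! = 1/252
Racah Σ t=0..0: t=0:+1/36 = 1/36
⇒ 3j(3 1 4; 0 0 0)² = 4/63, sgn +1
Racah Σ t=0..0: t=0:+1/1440 = 1/1440
⇒ 3j(3 1 4; -3 -1 4)² = 1/9, sgn +1
4πI² = N·(3j₀)²·(3jₘ)² = 4/3
I = +1·√(1.33333/4π) = 0.32573501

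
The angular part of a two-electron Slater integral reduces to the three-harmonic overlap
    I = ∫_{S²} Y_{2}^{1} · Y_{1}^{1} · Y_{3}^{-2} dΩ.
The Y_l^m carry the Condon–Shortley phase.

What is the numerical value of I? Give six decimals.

Rules hold: Σm=0, L=6 even, 1≤3≤3.
N = 5·3·7 = 105
Δ = 0!·4!·2!/7! = 1/105
Racah Σ t=0..0: t=0:+1/4 = 1/4
⇒ 3j(2 1 3; 0 0 0)² = 3/35, sgn -1
Racah Σ t=0..0: t=0:+1/12 = 1/12
⇒ 3j(2 1 3; 1 1 -2)² = 2/21, sgn -1
4πI² = N·(3j₀)²·(3jₘ)² = 6/7
I = +1·√(0.857143/4π) = 0.26116903

0.261169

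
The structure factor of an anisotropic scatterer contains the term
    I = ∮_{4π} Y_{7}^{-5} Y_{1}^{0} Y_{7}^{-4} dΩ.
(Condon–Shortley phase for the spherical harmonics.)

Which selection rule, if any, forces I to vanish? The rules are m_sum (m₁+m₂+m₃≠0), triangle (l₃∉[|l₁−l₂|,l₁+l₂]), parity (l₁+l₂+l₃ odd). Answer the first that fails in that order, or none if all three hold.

Σmᵢ = -9  ✗
l₃∈[|l₁−l₂|,l₁+l₂]=[6,8], have l₃=7
Σlᵢ = 15 ⇒ odd

m_sum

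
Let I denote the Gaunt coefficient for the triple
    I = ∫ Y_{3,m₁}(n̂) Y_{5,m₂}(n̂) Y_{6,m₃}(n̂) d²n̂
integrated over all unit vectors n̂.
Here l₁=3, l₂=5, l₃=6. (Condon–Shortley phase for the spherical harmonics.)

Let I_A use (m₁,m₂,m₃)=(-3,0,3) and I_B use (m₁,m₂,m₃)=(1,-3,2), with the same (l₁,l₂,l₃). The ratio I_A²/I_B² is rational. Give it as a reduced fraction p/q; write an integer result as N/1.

12/7

l's match ⇒ only the (l;m) 3-j factors differ between A and B.
A: triangle coeff Δ(3,5,6) = 1/675675; Σ_t [2,2]: t=2:+1/34560 = 1/34560; (3j)²=4/143 [(3 5 6; -3 0 3)], sign=-1
B: triangle coeff Δ(3,5,6) = 1/675675; Σ_t [0,2]: t=0:+1/11520 t=1:−1/30240 t=2:+1/1935360 = 1/18432; (3j)²=7/429 [(3 5 6; 1 -3 2)], sign=+1
I_A²/I_B² = (4/143)/(7/429) = 12/7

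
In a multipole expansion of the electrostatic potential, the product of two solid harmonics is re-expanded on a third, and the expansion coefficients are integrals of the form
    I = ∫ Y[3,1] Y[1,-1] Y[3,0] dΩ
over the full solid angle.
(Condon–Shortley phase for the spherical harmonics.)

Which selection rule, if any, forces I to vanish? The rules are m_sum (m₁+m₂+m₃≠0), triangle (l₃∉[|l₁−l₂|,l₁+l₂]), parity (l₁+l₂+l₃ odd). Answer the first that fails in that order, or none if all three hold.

azimuthal sum: 1 − 1 + 0 = 0  ✓
2 ≤ 3 ≤ 4 (triangle on l)  ✓
L = 3 + 1 + 3 = 7 (odd)  ✗

parity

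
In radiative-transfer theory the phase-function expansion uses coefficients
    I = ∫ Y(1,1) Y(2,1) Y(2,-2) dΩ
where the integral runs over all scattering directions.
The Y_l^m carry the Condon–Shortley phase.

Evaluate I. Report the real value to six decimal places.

0.000000

L=5 odd ⇒ parity kills the (l;000) factor ⇒ I = 0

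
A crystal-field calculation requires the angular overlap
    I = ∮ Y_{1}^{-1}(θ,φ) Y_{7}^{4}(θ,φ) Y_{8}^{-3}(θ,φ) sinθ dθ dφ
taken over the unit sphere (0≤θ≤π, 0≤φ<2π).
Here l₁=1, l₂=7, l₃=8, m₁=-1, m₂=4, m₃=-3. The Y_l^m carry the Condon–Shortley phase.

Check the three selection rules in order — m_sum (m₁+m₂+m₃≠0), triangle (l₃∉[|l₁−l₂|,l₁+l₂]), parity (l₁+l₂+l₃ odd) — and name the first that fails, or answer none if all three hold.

none

azimuthal sum: -1 + 4 − 3 = 0  ✓
6 ≤ 8 ≤ 8 (triangle on l)  ✓
L = 1 + 7 + 8 = 16 (even)  ✓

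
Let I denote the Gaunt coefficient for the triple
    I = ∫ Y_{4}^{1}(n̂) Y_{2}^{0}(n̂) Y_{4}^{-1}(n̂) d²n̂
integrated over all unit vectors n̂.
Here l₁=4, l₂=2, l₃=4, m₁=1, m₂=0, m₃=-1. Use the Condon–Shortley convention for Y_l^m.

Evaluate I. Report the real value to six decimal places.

m-sum 0 ✓  L=10 even ✓  2≤4≤6 ✓
Π(2lᵢ+1) = 9×5×9 = 405
triangle coeff Δ(4,2,4) = 1/13860
Σ_t [0,2]: t=0:+1/192 t=1:−1/36 t=2:+1/192 = -5/288
(3j)²=20/693 [(4 2 4; 0 0 0)], sign=-1
Σ_t [0,2]: t=0:+1/144 t=1:−1/48 t=2:+1/480 = -17/1440
(3j)²=289/13860 [(4 2 4; 1 0 -1)], sign=+1
⇒ 4πI² = 1445/5929
I = (-1)√(1445/5929/(4π)) = -0.13926381

-0.139264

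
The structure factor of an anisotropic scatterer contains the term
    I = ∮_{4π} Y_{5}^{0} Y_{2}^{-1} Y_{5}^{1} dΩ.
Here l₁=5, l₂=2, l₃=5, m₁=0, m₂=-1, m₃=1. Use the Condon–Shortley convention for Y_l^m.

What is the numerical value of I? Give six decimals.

Rules hold: Σm=0, L=12 even, 3≤5≤7.
N = 11·5·11 = 605
Δ = 2!·8!·2!/13! = 1/38610
Racah Σ t=0..2: t=0:+1/2880 t=1:−1/576 t=2:+1/2880 = -1/960
⇒ 3j(5 2 5; 0 0 0)² = 10/429, sgn +1
Racah Σ t=0..1: t=0:+1/1440 t=1:−1/1152 = -1/5760
⇒ 3j(5 2 5; 0 -1 1)² = 1/858, sgn -1
4πI² = N·(3j₀)²·(3jₘ)² = 25/1521
I = -1·√(0.0164366/4π) = -0.03616600

-0.036166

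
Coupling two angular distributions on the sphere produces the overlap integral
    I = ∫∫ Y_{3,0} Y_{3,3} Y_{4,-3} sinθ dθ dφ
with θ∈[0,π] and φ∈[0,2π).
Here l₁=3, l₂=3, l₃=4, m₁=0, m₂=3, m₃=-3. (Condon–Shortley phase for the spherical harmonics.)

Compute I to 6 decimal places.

Rules hold: Σm=0, L=10 even, 0≤4≤6.
N = 7·7·9 = 441
Δ = 2!·4!·4!/11! = 1/34650
Racah Σ t=0..2: t=0:+1/72 t=1:−1/16 t=2:+1/72 = -5/144
⇒ 3j(3 3 4; 0 0 0)² = 2/77, sgn -1
Racah Σ t=2..2: t=2:+1/288 = 1/288
⇒ 3j(3 3 4; 0 3 -3)² = 1/22, sgn -1
4πI² = N·(3j₀)²·(3jₘ)² = 63/121
I = +1·√(0.520661/4π) = 0.20355073

0.203551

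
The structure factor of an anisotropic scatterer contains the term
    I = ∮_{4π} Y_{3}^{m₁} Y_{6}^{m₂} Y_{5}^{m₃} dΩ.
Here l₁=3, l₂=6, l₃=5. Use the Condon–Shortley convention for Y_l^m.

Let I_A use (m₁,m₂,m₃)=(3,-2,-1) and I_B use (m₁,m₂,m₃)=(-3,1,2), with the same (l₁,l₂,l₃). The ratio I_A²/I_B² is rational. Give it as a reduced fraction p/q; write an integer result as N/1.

10/7

l's match ⇒ only the (l;m) 3-j factors differ between A and B.
A: triangle coeff Δ(3,6,5) = 1/675675; Σ_t [0,0]: t=0:+1/27648 = 1/27648; (3j)²=10/429 [(3 6 5; 3 -2 -1)], sign=+1
B: triangle coeff Δ(3,6,5) = 1/675675; Σ_t [4,4]: t=4:+1/34560 = 1/34560; (3j)²=7/429 [(3 6 5; -3 1 2)], sign=-1
I_A²/I_B² = (10/429)/(7/429) = 10/7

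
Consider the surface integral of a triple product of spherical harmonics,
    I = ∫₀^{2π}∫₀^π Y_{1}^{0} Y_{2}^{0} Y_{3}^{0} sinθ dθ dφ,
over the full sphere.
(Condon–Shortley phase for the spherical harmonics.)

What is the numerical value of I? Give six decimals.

0.247767

Checks pass: Σm=0; 6 even; l₃=3∈[1,3].
(2·1+1)(2·2+1)(2·3+1) = 105
Δ: 0! 2! 4! / 7! → 1/105
sum: t=0:+1/4 = 1/4
3j²(1 2 3; 0 0 0) = Δ·Π!·Σ² = 3/35  (sign -1)
(m-triple is (0,0,0) — same symbol as above.)
combine: 4πI² = 105·3/35·3/35 = 27/35
take √, sign +1: I = 0.24776670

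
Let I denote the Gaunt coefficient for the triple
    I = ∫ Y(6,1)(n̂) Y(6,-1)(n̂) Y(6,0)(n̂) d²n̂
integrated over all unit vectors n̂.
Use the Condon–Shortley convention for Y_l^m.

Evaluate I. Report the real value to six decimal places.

m-sum 0 ✓  L=18 even ✓  0≤6≤12 ✓
Π(2lᵢ+1) = 13×13×13 = 2197
triangle coeff Δ(6,6,6) = 1/325909584
Σ_t [0,6]: t=0:+1/373248000 t=1:−1/1728000 t=2:+1/110592 t=3:−1/46656 t=4:+1/110592 t=5:−1/1728000 t=6:+1/373248000 = -7/1555200
(3j)²=400/46189 [(6 6 6; 0 0 0)], sign=-1
Σ_t [0,5]: t=0:+1/10368000 t=1:−1/276480 t=2:+1/62208 t=3:−1/82944 t=4:+1/691200 t=5:−1/62208000 = 1/518400
(3j)²=100/46189 [(6 6 6; 1 -1 0)], sign=+1
⇒ 4πI² = 520000/12623809
I = (-1)√(520000/12623809/(4π)) = -0.05725343

-0.057253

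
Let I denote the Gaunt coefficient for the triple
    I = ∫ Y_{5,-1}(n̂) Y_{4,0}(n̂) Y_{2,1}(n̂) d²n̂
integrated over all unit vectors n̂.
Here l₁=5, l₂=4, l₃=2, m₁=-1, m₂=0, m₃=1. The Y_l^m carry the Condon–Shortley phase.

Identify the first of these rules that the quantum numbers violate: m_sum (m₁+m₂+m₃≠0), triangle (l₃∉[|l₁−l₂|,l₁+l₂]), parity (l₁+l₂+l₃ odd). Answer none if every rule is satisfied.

parity

m₁+m₂+m₃ = -1 + 0 + 1 = 0  ✓
triangle: |5−4|=1 ≤ l₃=2 ≤ 5+4=9  ✓
parity: l₁+l₂+l₃ = 11 is odd  ✗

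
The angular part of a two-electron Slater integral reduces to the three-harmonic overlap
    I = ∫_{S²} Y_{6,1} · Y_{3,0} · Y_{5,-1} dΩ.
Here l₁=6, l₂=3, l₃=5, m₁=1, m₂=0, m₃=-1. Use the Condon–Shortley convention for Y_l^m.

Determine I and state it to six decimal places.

Checks pass: Σm=0; 14 even; l₃=5∈[3,9].
(2·6+1)(2·3+1)(2·5+1) = 1001
Δ: 4! 8! 2! / 15! → 1/675675
sum: t=1:−1/8640 t=2:+1/2304 t=3:−1/8640 = 7/34560
3j²(6 3 5; 0 0 0) = Δ·Π!·Σ² = 7/429  (sign -1)
sum: t=1:−1/6912 t=2:+1/2880 t=3:−1/17280 = 1/6912
3j²(6 3 5; 1 0 -1) = Δ·Π!·Σ² = 5/429  (sign +1)
combine: 4πI² = 1001·7/429·5/429 = 245/1287
take √, sign -1: I = -0.12308038

-0.123080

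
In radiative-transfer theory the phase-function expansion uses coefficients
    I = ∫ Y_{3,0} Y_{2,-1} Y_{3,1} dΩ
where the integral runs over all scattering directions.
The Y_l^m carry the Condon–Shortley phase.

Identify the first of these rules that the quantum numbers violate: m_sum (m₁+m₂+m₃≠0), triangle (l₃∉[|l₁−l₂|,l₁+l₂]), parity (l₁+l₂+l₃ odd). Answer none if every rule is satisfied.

none

Σmᵢ = 0  ✓
l₃∈[|l₁−l₂|,l₁+l₂]=[1,5], have l₃=3  ✓
Σlᵢ = 8 ⇒ even  ✓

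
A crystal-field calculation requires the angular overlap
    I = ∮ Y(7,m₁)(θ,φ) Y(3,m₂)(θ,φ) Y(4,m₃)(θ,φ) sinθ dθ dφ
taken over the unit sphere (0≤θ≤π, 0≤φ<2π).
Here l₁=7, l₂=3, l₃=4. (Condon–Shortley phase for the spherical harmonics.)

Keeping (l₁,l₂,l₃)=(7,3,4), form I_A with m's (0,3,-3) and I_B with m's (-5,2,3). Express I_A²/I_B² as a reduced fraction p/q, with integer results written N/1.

Shared (l₁,l₂,l₃)=(7,3,4): N and (l;000)² cancel in I_A²/I_B².
A: Δ = 6!·8!·0!/15! = 1/45045; Racah Σ t=6..6: t=6:+1/3628800 = 1/3628800; ⇒ 3j(7 3 4; 0 3 -3)² = 1/6435, sgn -1
B: Δ = 6!·8!·0!/15! = 1/45045; Racah Σ t=5..5: t=5:−1/604800 = -1/604800; ⇒ 3j(7 3 4; -5 2 3)² = 16/455, sgn +1
I_A²/I_B² = (1/6435)/(16/455) = 7/1584

7/1584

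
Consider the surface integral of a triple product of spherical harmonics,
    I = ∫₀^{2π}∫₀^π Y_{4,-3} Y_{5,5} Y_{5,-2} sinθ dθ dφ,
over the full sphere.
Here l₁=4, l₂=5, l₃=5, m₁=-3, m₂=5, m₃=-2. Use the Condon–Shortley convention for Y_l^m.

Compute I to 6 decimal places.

0.140629

Checks pass: Σm=0; 14 even; l₃=5∈[1,9].
(2·4+1)(2·5+1)(2·5+1) = 1089
Δ: 4! 4! 6! / 15! → 1/3153150
sum: t=0:+1/69120 t=1:−1/1728 t=2:+1/576 t=3:−1/1728 t=4:+1/69120 = 7/11520
3j²(4 5 5; 0 0 0) = Δ·Π!·Σ² = 2/143  (sign -1)
sum: t=4:+1/103680 = 1/103680
3j²(4 5 5; -3 5 -2) = Δ·Π!·Σ² = 7/429  (sign -1)
combine: 4πI² = 1089·2/143·7/429 = 42/169
take √, sign +1: I = 0.14062948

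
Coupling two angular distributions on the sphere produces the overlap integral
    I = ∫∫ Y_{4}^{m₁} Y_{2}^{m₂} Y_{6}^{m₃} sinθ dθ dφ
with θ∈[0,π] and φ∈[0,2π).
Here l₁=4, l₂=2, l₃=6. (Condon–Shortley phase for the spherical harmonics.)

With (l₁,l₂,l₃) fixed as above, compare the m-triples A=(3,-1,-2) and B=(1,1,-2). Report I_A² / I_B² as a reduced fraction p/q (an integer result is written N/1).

l's match ⇒ only the (l;m) 3-j factors differ between A and B.
A: triangle coeff Δ(4,2,6) = 1/6435; Σ_t [0,0]: t=0:+1/30240 = 1/30240; (3j)²=32/6435 [(4 2 6; 3 -1 -2)], sign=+1
B: triangle coeff Δ(4,2,6) = 1/6435; Σ_t [0,0]: t=0:+1/4320 = 1/4320; (3j)²=224/6435 [(4 2 6; 1 1 -2)], sign=+1
I_A²/I_B² = (32/6435)/(224/6435) = 1/7

1/7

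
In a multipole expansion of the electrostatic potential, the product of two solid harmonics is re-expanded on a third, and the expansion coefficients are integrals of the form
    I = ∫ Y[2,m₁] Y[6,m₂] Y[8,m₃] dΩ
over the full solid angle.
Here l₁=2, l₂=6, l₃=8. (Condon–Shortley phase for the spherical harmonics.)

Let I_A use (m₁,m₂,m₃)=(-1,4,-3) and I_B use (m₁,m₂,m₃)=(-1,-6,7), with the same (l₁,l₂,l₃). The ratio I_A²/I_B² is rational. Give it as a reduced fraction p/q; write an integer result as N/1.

22/91

Same 2,6,8: normalisation and zero-m 3j drop out of the ratio.
A: Δ: 0! 4! 12! / 17! → 1/30940; sum: t=0:+1/43545600 = 1/43545600; 3j²(2 6 8; -1 4 -3) = Δ·Π!·Σ² = 11/3094  (sign -1)
B: Δ: 0! 4! 12! / 17! → 1/30940; sum: t=0:+1/2874009600 = 1/2874009600; 3j²(2 6 8; -1 -6 7) = Δ·Π!·Σ² = 1/68  (sign -1)
I_A²/I_B² = (11/3094)/(1/68) = 22/91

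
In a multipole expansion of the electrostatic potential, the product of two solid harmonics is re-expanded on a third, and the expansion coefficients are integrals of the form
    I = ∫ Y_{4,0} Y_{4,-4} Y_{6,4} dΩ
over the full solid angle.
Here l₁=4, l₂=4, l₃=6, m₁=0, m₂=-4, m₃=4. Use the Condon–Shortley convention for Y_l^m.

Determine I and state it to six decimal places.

Rules hold: Σm=0, L=14 even, 0≤6≤8.
N = 9·9·13 = 1053
Δ = 2!·6!·6!/15! = 1/1261260
Racah Σ t=0..2: t=0:+1/4608 t=1:−1/1296 t=2:+1/4608 = -7/20736
⇒ 3j(4 4 6; 0 0 0)² = 20/1287, sgn -1
Racah Σ t=0..0: t=0:+1/69120 = 1/69120
⇒ 3j(4 4 6; 0 -4 4)² = 4/143, sgn +1
4πI² = N·(3j₀)²·(3jₘ)² = 720/1573
I = -1·√(0.457724/4π) = -0.19085211

-0.190852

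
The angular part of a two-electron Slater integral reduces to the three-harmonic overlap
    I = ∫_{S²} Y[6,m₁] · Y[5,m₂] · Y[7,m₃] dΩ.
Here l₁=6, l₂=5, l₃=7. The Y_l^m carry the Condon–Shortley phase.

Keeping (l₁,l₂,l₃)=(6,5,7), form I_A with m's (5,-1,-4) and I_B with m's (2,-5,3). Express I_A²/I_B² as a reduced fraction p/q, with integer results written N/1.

121/686

l's match ⇒ only the (l;m) 3-j factors differ between A and B.
A: triangle coeff Δ(6,5,7) = 1/174594420; Σ_t [0,1]: t=0:+1/5806080 t=1:−1/8709120 = 1/17418240; (3j)²=275/88179 [(6 5 7; 5 -1 -4)], sign=-1
B: triangle coeff Δ(6,5,7) = 1/174594420; Σ_t [0,0]: t=0:+1/9953280 = 1/9953280; (3j)²=2450/138567 [(6 5 7; 2 -5 3)], sign=+1
I_A²/I_B² = (275/88179)/(2450/138567) = 121/686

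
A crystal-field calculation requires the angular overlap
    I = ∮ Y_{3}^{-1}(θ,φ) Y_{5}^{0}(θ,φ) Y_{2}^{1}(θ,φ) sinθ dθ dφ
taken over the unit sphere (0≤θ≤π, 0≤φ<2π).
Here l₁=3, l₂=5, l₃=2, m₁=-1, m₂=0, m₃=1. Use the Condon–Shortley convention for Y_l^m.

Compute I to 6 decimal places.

Checks pass: Σm=0; 10 even; l₃=2∈[2,8].
(2·3+1)(2·5+1)(2·2+1) = 385
Δ: 6! 0! 4! / 11! → 1/2310
sum: t=3:−1/144 = -1/144
3j²(3 5 2; 0 0 0) = Δ·Π!·Σ² = 10/231  (sign -1)
sum: t=4:+1/288 = 1/288
3j²(3 5 2; -1 0 1) = Δ·Π!·Σ² = 5/231  (sign -1)
combine: 4πI² = 385·10/231·5/231 = 250/693
take √, sign +1: I = 0.16943318

0.169433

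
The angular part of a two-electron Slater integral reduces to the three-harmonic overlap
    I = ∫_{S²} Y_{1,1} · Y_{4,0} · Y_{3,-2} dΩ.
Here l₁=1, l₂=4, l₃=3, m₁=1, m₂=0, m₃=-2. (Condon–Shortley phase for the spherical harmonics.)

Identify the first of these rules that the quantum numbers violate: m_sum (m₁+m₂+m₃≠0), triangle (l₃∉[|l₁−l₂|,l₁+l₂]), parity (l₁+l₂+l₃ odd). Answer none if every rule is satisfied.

Σmᵢ = -1  ✗
l₃∈[|l₁−l₂|,l₁+l₂]=[3,5], have l₃=3
Σlᵢ = 8 ⇒ even

m_sum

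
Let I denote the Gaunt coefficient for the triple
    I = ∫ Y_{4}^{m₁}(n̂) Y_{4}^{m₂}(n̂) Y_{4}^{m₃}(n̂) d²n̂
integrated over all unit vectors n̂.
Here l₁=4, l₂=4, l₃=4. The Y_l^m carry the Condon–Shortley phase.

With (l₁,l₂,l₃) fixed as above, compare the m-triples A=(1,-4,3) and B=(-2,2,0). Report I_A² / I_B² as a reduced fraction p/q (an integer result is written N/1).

490/121

l's match ⇒ only the (l;m) 3-j factors differ between A and B.
A: triangle coeff Δ(4,4,4) = 1/450450; Σ_t [0,0]: t=0:+1/3456 = 1/3456; (3j)²=35/1287 [(4 4 4; 1 -4 3)], sign=-1
B: triangle coeff Δ(4,4,4) = 1/450450; Σ_t [2,4]: t=2:+1/2304 t=3:−1/216 t=4:+1/384 = -11/6912; (3j)²=11/1638 [(4 4 4; -2 2 0)], sign=-1
I_A²/I_B² = (35/1287)/(11/1638) = 490/121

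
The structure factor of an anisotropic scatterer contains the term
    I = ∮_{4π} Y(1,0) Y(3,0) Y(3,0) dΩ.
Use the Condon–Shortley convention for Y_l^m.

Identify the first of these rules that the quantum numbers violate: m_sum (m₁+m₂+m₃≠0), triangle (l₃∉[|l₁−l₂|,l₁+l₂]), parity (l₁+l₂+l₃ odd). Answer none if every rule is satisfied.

parity

azimuthal sum: 0 + 0 + 0 = 0  ✓
2 ≤ 3 ≤ 4 (triangle on l)  ✓
L = 1 + 3 + 3 = 7 (odd)  ✗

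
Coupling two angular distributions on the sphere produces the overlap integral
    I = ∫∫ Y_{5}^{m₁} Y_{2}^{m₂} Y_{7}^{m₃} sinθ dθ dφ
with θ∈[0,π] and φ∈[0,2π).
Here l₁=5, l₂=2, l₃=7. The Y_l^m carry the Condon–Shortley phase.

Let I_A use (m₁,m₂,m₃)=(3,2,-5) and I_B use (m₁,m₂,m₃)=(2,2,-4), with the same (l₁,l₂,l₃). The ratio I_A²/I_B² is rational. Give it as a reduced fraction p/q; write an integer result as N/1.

3/2

Same 5,2,7: normalisation and zero-m 3j drop out of the ratio.
A: Δ: 0! 10! 4! / 15! → 1/15015; sum: t=0:+1/1935360 = 1/1935360; 3j²(5 2 7; 3 2 -5) = Δ·Π!·Σ² = 3/91  (sign +1)
B: Δ: 0! 10! 4! / 15! → 1/15015; sum: t=0:+1/725760 = 1/725760; 3j²(5 2 7; 2 2 -4) = Δ·Π!·Σ² = 2/91  (sign -1)
I_A²/I_B² = (3/91)/(2/91) = 3/2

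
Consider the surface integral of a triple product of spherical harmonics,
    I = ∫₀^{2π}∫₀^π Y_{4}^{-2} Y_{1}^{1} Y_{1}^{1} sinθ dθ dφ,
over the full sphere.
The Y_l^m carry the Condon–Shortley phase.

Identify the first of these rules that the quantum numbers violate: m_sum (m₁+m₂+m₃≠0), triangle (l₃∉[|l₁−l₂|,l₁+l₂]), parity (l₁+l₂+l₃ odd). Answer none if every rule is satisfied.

azimuthal sum: -2 + 1 + 1 = 0  ✓
3 ≤ 1 ≤ 5 (triangle on l)  ✗
L = 4 + 1 + 1 = 6 (even)

triangle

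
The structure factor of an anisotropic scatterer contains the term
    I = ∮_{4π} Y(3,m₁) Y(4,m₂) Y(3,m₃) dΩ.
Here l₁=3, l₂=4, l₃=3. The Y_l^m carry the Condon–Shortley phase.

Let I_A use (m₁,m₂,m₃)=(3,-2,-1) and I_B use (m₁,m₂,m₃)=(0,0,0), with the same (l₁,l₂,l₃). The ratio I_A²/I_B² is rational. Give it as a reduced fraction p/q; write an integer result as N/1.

3/2

Same 3,4,3: normalisation and zero-m 3j drop out of the ratio.
A: Δ: 4! 2! 4! / 11! → 1/34650; sum: t=0:+1/192 = 1/192; 3j²(3 4 3; 3 -2 -1) = Δ·Π!·Σ² = 3/77  (sign +1)
B: Δ: 4! 2! 4! / 11! → 1/34650; sum: t=1:−1/72 t=2:+1/16 t=3:−1/72 = 5/144; 3j²(3 4 3; 0 0 0) = Δ·Π!·Σ² = 2/77  (sign -1)
I_A²/I_B² = (3/77)/(2/77) = 3/2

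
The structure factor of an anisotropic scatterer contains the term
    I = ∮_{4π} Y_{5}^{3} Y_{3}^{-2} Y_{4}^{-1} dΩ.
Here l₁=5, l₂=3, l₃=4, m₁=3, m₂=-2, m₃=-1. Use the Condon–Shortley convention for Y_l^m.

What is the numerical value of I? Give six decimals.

Checks pass: Σm=0; 12 even; l₃=4∈[2,8].
(2·5+1)(2·3+1)(2·4+1) = 693
Δ: 4! 6! 2! / 13! → 1/180180
sum: t=1:−1/576 t=2:+1/144 t=3:−1/576 = 1/288
3j²(5 3 4; 0 0 0) = Δ·Π!·Σ² = 20/1001  (sign +1)
sum: t=0:+1/1152 t=1:−1/1440 = 1/5760
3j²(5 3 4; 3 -2 -1) = Δ·Π!·Σ² = 1/858  (sign -1)
combine: 4πI² = 693·20/1001·1/858 = 30/1859
take √, sign -1: I = -0.03583571

-0.035836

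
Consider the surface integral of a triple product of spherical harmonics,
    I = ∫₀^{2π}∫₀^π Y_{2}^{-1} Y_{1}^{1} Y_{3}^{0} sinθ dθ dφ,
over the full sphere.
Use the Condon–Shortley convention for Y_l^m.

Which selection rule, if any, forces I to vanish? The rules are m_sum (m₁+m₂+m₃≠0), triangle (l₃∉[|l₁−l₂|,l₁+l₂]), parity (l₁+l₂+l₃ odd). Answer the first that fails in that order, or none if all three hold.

none

azimuthal sum: -1 + 1 + 0 = 0  ✓
1 ≤ 3 ≤ 3 (triangle on l)  ✓
L = 2 + 1 + 3 = 6 (even)  ✓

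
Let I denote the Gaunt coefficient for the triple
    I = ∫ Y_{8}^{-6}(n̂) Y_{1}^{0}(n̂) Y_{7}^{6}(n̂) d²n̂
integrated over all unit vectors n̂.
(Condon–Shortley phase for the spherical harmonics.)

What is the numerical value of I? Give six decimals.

0.161907

Rules hold: Σm=0, L=16 even, 7≤7≤9.
N = 17·3·15 = 765
Δ = 2!·14!·0!/17! = 1/2040
Racah Σ t=1..1: t=1:−1/25401600 = -1/25401600
⇒ 3j(8 1 7; 0 0 0)² = 8/255, sgn +1
Racah Σ t=1..1: t=1:−1/6227020800 = -1/6227020800
⇒ 3j(8 1 7; -6 0 6)² = 7/510, sgn +1
4πI² = N·(3j₀)²·(3jₘ)² = 28/85
I = +1·√(0.329412/4π) = 0.16190663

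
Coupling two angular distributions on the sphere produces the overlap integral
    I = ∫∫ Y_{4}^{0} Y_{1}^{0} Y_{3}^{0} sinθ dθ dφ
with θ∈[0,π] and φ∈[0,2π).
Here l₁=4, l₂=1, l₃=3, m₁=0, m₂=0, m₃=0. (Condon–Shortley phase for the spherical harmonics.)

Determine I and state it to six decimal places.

0.246233

m-sum 0 ✓  L=8 even ✓  3≤3≤5 ✓
Π(2lᵢ+1) = 9×3×7 = 189
triangle coeff Δ(4,1,3) = 1/252
Σ_t [1,1]: t=1:−1/36 = -1/36
(3j)²=4/63 [(4 1 3; 0 0 0)], sign=+1
(m-triple is (0,0,0) — same symbol as above.)
⇒ 4πI² = 16/21
I = (+1)√(16/21/(4π)) = 0.24623252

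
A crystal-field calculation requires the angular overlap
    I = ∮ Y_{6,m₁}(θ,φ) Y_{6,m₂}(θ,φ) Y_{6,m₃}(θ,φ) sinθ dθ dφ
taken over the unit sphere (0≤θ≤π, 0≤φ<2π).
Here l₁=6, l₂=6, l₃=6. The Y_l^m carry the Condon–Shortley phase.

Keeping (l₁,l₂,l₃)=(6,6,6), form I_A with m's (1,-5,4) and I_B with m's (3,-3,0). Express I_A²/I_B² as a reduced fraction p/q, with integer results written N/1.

l's match ⇒ only the (l;m) 3-j factors differ between A and B.
A: triangle coeff Δ(6,6,6) = 1/325909584; Σ_t [0,1]: t=0:+1/10368000 t=1:−1/4147200 = -1/6912000; (3j)²=189/16796 [(6 6 6; 1 -5 4)], sign=-1
B: triangle coeff Δ(6,6,6) = 1/325909584; Σ_t [0,3]: t=0:+1/933120 t=1:−1/276480 t=2:+1/691200 t=3:−1/18662400 = -43/37324800; (3j)²=1849/184756 [(6 6 6; 3 -3 0)], sign=-1
I_A²/I_B² = (189/16796)/(1849/184756) = 2079/1849

2079/1849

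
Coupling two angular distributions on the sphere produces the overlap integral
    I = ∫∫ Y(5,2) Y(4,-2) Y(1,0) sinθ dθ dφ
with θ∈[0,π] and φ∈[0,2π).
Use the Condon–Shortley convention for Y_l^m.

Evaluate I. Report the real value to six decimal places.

Rules hold: Σm=0, L=10 even, 1≤1≤9.
N = 11·9·3 = 297
Δ = 8!·2!·0!/11! = 1/495
Racah Σ t=4..4: t=4:+1/576 = 1/576
⇒ 3j(5 4 1; 0 0 0)² = 5/99, sgn -1
Racah Σ t=2..2: t=2:+1/1440 = 1/1440
⇒ 3j(5 4 1; 2 -2 0)² = 7/165, sgn -1
4πI² = N·(3j₀)²·(3jₘ)² = 7/11
I = +1·√(0.636364/4π) = 0.22503380

0.225034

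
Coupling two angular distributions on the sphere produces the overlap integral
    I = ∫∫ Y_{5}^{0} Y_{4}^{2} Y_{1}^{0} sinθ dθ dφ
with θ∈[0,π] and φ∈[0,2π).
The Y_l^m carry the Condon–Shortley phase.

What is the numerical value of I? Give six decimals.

Σmᵢ = 2 ≠ 0, so the φ-integral vanishes; I = 0

0.000000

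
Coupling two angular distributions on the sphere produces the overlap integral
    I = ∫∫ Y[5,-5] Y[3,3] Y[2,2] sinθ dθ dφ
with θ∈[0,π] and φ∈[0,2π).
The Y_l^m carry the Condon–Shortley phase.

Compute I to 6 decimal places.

-0.347235

Checks pass: Σm=0; 10 even; l₃=2∈[2,8].
(2·5+1)(2·3+1)(2·2+1) = 385
Δ: 6! 4! 0! / 11! → 1/2310
sum: t=3:−1/144 = -1/144
3j²(5 3 2; 0 0 0) = Δ·Π!·Σ² = 10/231  (sign -1)
sum: t=6:+1/17280 = 1/17280
3j²(5 3 2; -5 3 2) = Δ·Π!·Σ² = 1/11  (sign +1)
combine: 4πI² = 385·10/231·1/11 = 50/33
take √, sign -1: I = -0.34723469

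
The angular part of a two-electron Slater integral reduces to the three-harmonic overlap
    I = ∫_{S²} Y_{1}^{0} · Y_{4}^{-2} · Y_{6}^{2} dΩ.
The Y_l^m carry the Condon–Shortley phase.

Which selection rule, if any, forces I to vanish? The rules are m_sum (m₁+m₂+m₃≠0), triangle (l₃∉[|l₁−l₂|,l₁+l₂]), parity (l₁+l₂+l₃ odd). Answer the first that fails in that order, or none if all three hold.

m₁+m₂+m₃ = 0 − 2 + 2 = 0  ✓
triangle: |1−4|=3 ≤ l₃=6 ≤ 1+4=5  ✗
parity: l₁+l₂+l₃ = 11 is odd

triangle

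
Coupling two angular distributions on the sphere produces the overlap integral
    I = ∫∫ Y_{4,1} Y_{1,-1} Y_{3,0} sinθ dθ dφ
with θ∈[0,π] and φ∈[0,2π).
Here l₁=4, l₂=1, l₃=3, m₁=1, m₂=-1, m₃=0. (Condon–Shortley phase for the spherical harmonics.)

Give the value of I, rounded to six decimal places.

-0.194664

Checks pass: Σm=0; 8 even; l₃=3∈[3,5].
(2·4+1)(2·1+1)(2·3+1) = 189
Δ: 2! 6! 0! / 9! → 1/252
sum: t=1:−1/36 = -1/36
3j²(4 1 3; 0 0 0) = Δ·Π!·Σ² = 4/63  (sign +1)
sum: t=0:+1/72 = 1/72
3j²(4 1 3; 1 -1 0) = Δ·Π!·Σ² = 5/126  (sign -1)
combine: 4πI² = 189·4/63·5/126 = 10/21
take √, sign -1: I = -0.19466390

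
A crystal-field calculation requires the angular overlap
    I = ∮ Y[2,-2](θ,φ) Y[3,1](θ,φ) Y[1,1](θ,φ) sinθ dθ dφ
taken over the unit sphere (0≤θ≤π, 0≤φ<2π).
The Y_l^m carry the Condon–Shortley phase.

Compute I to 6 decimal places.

-0.082589

Rules hold: Σm=0, L=6 even, 1≤1≤5.
N = 5·7·3 = 105
Δ = 4!·0!·2!/7! = 1/105
Racah Σ t=2..2: t=2:+1/4 = 1/4
⇒ 3j(2 3 1; 0 0 0)² = 3/35, sgn -1
Racah Σ t=4..4: t=4:+1/48 = 1/48
⇒ 3j(2 3 1; -2 1 1)² = 1/105, sgn +1
4πI² = N·(3j₀)²·(3jₘ)² = 3/35
I = -1·√(0.0857143/4π) = -0.08258890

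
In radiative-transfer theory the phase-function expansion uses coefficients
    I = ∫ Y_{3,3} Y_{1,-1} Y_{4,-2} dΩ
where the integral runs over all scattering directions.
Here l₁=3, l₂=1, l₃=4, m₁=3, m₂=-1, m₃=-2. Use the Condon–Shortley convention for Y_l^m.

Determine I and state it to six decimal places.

m-sum 0 ✓  L=8 even ✓  2≤4≤4 ✓
Π(2lᵢ+1) = 7×3×9 = 189
triangle coeff Δ(3,1,4) = 1/252
Σ_t [0,0]: t=0:+1/36 = 1/36
(3j)²=4/63 [(3 1 4; 0 0 0)], sign=+1
Σ_t [0,0]: t=0:+1/1440 = 1/1440
(3j)²=1/252 [(3 1 4; 3 -1 -2)], sign=+1
⇒ 4πI² = 1/21
I = (+1)√(1/21/(4π)) = 0.06155813

0.061558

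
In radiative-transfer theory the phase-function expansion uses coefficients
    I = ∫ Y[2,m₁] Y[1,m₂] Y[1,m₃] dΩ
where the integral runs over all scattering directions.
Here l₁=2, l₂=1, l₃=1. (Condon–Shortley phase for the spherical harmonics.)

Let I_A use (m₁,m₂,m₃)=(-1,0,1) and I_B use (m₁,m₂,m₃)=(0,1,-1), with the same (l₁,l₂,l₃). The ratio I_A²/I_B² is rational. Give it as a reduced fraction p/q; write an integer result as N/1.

Same 2,1,1: normalisation and zero-m 3j drop out of the ratio.
A: Δ: 2! 2! 0! / 5! → 1/30; sum: t=1:−1/2 = -1/2; 3j²(2 1 1; -1 0 1) = Δ·Π!·Σ² = 1/10  (sign -1)
B: Δ: 2! 2! 0! / 5! → 1/30; sum: t=2:+1/4 = 1/4; 3j²(2 1 1; 0 1 -1) = Δ·Π!·Σ² = 1/30  (sign +1)
I_A²/I_B² = (1/10)/(1/30) = 3/1

3/1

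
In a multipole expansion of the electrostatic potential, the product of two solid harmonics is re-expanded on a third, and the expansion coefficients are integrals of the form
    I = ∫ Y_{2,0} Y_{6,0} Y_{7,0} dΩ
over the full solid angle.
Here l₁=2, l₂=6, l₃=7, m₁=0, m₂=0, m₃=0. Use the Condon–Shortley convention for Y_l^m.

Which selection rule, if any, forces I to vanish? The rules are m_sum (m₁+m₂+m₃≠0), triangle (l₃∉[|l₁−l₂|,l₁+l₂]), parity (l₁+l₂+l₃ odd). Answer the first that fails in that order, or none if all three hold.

Σmᵢ = 0  ✓
l₃∈[|l₁−l₂|,l₁+l₂]=[4,8], have l₃=7  ✓
Σlᵢ = 15 ⇒ odd  ✗

parity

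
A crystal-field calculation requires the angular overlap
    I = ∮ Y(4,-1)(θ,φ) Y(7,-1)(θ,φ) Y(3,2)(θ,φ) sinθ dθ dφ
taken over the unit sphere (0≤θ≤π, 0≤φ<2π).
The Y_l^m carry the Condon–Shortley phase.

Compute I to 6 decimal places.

m-sum 0 ✓  L=14 even ✓  3≤3≤11 ✓
Π(2lᵢ+1) = 9×15×7 = 945
triangle coeff Δ(4,7,3) = 1/45045
Σ_t [4,4]: t=4:+1/20736 = 1/20736
(3j)²=35/1287 [(4 7 3; 0 0 0)], sign=-1
Σ_t [5,5]: t=5:−1/86400 = -1/86400
(3j)²=16/2145 [(4 7 3; -1 -1 2)], sign=+1
⇒ 4πI² = 3920/20449
I = (-1)√(3920/20449/(4π)) = -0.12350998

-0.123510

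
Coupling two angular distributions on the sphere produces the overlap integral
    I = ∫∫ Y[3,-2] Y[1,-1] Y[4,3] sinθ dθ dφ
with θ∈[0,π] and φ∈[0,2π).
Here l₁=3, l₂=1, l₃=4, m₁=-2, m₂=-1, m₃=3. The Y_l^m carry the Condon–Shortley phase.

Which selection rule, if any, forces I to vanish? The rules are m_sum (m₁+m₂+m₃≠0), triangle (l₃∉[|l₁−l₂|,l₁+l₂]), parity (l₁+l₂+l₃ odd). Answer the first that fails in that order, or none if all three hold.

azimuthal sum: -2 − 1 + 3 = 0  ✓
2 ≤ 4 ≤ 4 (triangle on l)  ✓
L = 3 + 1 + 4 = 8 (even)  ✓

none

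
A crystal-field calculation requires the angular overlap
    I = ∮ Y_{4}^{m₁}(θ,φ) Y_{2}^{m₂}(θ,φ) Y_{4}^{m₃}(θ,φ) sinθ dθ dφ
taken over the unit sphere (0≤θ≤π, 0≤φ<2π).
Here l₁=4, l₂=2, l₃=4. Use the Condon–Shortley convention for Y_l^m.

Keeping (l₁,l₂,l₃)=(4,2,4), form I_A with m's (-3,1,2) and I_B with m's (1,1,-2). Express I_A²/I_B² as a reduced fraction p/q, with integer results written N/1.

175/81

Shared (l₁,l₂,l₃)=(4,2,4): N and (l;000)² cancel in I_A²/I_B².
A: Δ = 2!·6!·2!/11! = 1/13860; Racah Σ t=1..2: t=1:−1/1440 t=2:+1/240 = 1/288; ⇒ 3j(4 2 4; -3 1 2)² = 5/132, sgn +1
B: Δ = 2!·6!·2!/11! = 1/13860; Racah Σ t=1..2: t=1:−1/96 t=2:+1/240 = -1/160; ⇒ 3j(4 2 4; 1 1 -2)² = 27/1540, sgn -1
I_A²/I_B² = (5/132)/(27/1540) = 175/81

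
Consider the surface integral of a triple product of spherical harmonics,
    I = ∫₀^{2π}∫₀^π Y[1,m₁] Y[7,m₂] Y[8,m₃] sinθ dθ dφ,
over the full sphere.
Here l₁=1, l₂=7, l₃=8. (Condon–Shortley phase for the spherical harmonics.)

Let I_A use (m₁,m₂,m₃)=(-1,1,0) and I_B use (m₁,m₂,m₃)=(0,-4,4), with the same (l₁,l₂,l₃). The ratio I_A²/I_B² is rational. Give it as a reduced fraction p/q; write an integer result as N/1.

7/12

Same 1,7,8: normalisation and zero-m 3j drop out of the ratio.
A: Δ: 0! 2! 14! / 17! → 1/2040; sum: t=0:+1/58060800 = 1/58060800; 3j²(1 7 8; -1 1 0) = Δ·Π!·Σ² = 7/510  (sign +1)
B: Δ: 0! 2! 14! / 17! → 1/2040; sum: t=0:+1/239500800 = 1/239500800; 3j²(1 7 8; 0 -4 4) = Δ·Π!·Σ² = 2/85  (sign +1)
I_A²/I_B² = (7/510)/(2/85) = 7/12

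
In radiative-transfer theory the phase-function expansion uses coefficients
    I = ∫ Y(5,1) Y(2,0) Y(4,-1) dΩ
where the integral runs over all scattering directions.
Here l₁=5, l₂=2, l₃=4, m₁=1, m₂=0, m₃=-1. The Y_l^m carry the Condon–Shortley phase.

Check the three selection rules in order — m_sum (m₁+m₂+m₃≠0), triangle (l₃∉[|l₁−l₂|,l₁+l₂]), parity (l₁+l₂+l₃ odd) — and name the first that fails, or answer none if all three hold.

parity

azimuthal sum: 1 + 0 − 1 = 0  ✓
3 ≤ 4 ≤ 7 (triangle on l)  ✓
L = 5 + 2 + 4 = 11 (odd)  ✗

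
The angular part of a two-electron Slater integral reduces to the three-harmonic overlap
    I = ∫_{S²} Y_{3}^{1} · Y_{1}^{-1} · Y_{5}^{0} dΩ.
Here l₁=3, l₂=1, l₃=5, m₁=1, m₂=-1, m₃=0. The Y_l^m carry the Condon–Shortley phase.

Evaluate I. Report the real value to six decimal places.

0.000000

triangle: need 2≤l₃≤4, have 5; I=0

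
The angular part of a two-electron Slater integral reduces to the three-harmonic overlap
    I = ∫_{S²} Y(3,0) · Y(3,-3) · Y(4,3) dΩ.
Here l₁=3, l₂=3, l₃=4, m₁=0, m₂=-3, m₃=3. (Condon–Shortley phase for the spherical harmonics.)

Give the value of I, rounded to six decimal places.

Checks pass: Σm=0; 10 even; l₃=4∈[0,6].
(2·3+1)(2·3+1)(2·4+1) = 441
Δ: 2! 4! 4! / 11! → 1/34650
sum: t=0:+1/72 t=1:−1/16 t=2:+1/72 = -5/144
3j²(3 3 4; 0 0 0) = Δ·Π!·Σ² = 2/77  (sign -1)
sum: t=0:+1/288 = 1/288
3j²(3 3 4; 0 -3 3) = Δ·Π!·Σ² = 1/22  (sign -1)
combine: 4πI² = 441·2/77·1/22 = 63/121
take √, sign +1: I = 0.20355073

0.203551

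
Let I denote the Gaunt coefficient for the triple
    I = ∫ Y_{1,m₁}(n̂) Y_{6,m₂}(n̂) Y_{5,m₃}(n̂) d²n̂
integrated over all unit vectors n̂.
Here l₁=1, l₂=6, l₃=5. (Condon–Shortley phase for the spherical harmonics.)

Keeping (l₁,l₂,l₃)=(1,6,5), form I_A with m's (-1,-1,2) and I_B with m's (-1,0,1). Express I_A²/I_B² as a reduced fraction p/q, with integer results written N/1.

2/3

Same 1,6,5: normalisation and zero-m 3j drop out of the ratio.
A: Δ: 2! 0! 10! / 13! → 1/858; sum: t=2:+1/60480 = 1/60480; 3j²(1 6 5; -1 -1 2) = Δ·Π!·Σ² = 5/429  (sign -1)
B: Δ: 2! 0! 10! / 13! → 1/858; sum: t=2:+1/34560 = 1/34560; 3j²(1 6 5; -1 0 1) = Δ·Π!·Σ² = 5/286  (sign +1)
I_A²/I_B² = (5/429)/(5/286) = 2/3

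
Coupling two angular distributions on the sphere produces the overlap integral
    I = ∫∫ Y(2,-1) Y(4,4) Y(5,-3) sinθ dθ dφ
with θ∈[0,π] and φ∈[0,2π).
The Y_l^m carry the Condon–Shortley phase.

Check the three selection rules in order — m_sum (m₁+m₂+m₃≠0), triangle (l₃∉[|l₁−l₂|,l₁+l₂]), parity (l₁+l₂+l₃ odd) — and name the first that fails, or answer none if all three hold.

parity

azimuthal sum: -1 + 4 − 3 = 0  ✓
2 ≤ 5 ≤ 6 (triangle on l)  ✓
L = 2 + 4 + 5 = 11 (odd)  ✗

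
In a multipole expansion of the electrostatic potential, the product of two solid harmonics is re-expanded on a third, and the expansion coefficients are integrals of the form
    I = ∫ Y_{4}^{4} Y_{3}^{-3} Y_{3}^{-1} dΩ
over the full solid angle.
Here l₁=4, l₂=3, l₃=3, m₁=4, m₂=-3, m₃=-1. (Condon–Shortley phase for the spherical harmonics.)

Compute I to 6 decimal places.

Checks pass: Σm=0; 10 even; l₃=3∈[1,7].
(2·4+1)(2·3+1)(2·3+1) = 441
Δ: 4! 4! 2! / 11! → 1/34650
sum: t=1:−1/72 t=2:+1/16 t=3:−1/72 = 5/144
3j²(4 3 3; 0 0 0) = Δ·Π!·Σ² = 2/77  (sign -1)
sum: t=0:+1/1152 = 1/1152
3j²(4 3 3; 4 -3 -1) = Δ·Π!·Σ² = 1/33  (sign +1)
combine: 4πI² = 441·2/77·1/33 = 42/121
take √, sign -1: I = -0.16619847

-0.166198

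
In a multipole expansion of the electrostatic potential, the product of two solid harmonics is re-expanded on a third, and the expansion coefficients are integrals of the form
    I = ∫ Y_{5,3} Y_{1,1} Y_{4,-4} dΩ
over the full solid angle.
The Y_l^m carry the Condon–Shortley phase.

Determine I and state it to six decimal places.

-0.049106

m-sum 0 ✓  L=10 even ✓  4≤4≤6 ✓
Π(2lᵢ+1) = 11×3×9 = 297
triangle coeff Δ(5,1,4) = 1/495
Σ_t [1,1]: t=1:−1/576 = -1/576
(3j)²=5/99 [(5 1 4; 0 0 0)], sign=-1
Σ_t [2,2]: t=2:+1/80640 = 1/80640
(3j)²=1/495 [(5 1 4; 3 1 -4)], sign=+1
⇒ 4πI² = 1/33
I = (-1)√(1/33/(4π)) = -0.04910640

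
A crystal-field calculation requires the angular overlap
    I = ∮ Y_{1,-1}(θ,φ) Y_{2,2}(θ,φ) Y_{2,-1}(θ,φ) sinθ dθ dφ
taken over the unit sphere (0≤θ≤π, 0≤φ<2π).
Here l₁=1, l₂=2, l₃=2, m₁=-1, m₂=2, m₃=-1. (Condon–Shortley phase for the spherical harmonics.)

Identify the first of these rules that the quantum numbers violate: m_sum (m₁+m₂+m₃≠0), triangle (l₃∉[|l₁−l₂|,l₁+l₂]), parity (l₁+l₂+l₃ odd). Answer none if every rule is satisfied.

azimuthal sum: -1 + 2 − 1 = 0  ✓
1 ≤ 2 ≤ 3 (triangle on l)  ✓
L = 1 + 2 + 2 = 5 (odd)  ✗

parity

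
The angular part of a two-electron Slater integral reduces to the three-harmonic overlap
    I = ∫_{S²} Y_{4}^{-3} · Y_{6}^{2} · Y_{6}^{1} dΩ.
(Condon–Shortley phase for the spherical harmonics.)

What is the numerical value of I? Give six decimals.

-0.039511

m-sum 0 ✓  L=16 even ✓  2≤6≤10 ✓
Π(2lᵢ+1) = 9×13×13 = 1521
triangle coeff Δ(4,6,6) = 1/15315300
Σ_t [0,4]: t=0:+1/829440 t=1:−1/25920 t=2:+1/9216 t=3:−1/25920 t=4:+1/829440 = 7/207360
(3j)²=28/2431 [(4 6 6; 0 0 0)], sign=+1
Σ_t [3,4]: t=3:−1/103680 t=4:+1/82944 = 1/414720
(3j)²=49/43758 [(4 6 6; -3 2 1)], sign=-1
⇒ 4πI² = 686/34969
I = (-1)√(686/34969/(4π)) = -0.03951077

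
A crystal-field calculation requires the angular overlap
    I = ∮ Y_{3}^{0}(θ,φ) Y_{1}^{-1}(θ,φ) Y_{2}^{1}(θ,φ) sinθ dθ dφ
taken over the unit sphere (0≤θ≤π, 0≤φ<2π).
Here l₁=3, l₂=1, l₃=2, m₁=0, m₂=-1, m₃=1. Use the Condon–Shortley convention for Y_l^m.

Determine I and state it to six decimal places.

0.143048

Checks pass: Σm=0; 6 even; l₃=2∈[2,4].
(2·3+1)(2·1+1)(2·2+1) = 105
Δ: 2! 4! 0! / 7! → 1/105
sum: t=1:−1/4 = -1/4
3j²(3 1 2; 0 0 0) = Δ·Π!·Σ² = 3/35  (sign -1)
sum: t=0:+1/12 = 1/12
3j²(3 1 2; 0 -1 1) = Δ·Π!·Σ² = 1/35  (sign -1)
combine: 4πI² = 105·3/35·1/35 = 9/35
take √, sign +1: I = 0.14304817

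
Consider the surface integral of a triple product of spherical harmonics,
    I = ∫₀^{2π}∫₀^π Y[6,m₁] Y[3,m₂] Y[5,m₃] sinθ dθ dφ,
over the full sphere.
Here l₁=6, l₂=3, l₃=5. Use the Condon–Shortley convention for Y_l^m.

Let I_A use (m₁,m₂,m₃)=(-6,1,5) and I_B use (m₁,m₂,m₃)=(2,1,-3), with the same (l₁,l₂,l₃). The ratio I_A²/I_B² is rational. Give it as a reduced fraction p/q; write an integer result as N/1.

l's match ⇒ only the (l;m) 3-j factors differ between A and B.
A: triangle coeff Δ(6,3,5) = 1/675675; Σ_t [4,4]: t=4:+1/1935360 = 1/1935360; (3j)²=3/91 [(6 3 5; -6 1 5)], sign=+1
B: triangle coeff Δ(6,3,5) = 1/675675; Σ_t [2,4]: t=2:+1/11520 t=3:−1/30240 t=4:+1/1935360 = 1/18432; (3j)²=7/429 [(6 3 5; 2 1 -3)], sign=+1
I_A²/I_B² = (3/91)/(7/429) = 99/49

99/49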